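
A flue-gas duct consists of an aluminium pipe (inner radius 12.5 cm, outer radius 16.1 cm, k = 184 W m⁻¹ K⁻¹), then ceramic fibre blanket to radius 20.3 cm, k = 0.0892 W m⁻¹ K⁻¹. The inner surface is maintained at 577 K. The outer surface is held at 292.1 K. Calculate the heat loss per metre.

Q' = 688 W/m

Series thermal resistances, inner to outer:
  R'_aluminium = ln(0.161/0.125)/(2πk) = 0.2531/(2π·184) = 2.189×10^-4 m·K/W
  R'_ceramic fibre blanket = ln(0.203/0.161)/(2πk) = 0.2318/(2π·0.0892) = 0.4136 m·K/W
ΣR = 2.189×10^-4 + 0.4136 = 0.4138 m·K/W
Q' = ΔT/ΣR = (577 K − 292.1 K)/0.4138 = 688 W/m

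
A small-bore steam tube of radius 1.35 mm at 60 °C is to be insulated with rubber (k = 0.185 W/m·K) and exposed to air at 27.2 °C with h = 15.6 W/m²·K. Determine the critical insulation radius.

r_cr = 1.19 cm

For a cylinder, r_cr = k_ins/h = 0.185/15.6 = 0.0119 m = 1.19 cm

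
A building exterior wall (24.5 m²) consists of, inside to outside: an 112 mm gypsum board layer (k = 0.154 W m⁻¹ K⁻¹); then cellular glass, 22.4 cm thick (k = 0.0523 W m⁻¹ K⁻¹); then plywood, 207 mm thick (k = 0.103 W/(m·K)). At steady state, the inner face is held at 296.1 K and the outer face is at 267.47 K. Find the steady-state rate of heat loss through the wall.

Series thermal resistances, inner to outer:
  R_gypsum board = L/(kA) = 0.112/(0.154·24.5) = 0.02968 K/W
  R_cellular glass = L/(kA) = 0.224/(0.0523·24.5) = 0.1748 K/W
  R_plywood = L/(kA) = 0.207/(0.103·24.5) = 0.08203 K/W
ΣR = 0.02968 + 0.1748 + 0.08203 = 0.2865 K/W
Q = ΔT/ΣR = (296.1 K − 267.47 K)/0.2865 = 99.9 W

Q = 99.9 W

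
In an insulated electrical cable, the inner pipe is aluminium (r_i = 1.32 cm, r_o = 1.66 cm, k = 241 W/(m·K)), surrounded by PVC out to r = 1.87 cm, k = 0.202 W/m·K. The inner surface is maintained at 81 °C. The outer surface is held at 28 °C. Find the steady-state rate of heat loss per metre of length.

Q' = 564 W/m

Resistance network (inner→outer):
  R'_aluminium = ln(0.0166/0.0132)/(2πk) = 0.2292/(2π·241) = 1.514×10^-4 m·K/W
  R'_PVC = ln(0.0187/0.0166)/(2πk) = 0.1191/(2π·0.202) = 0.09385 m·K/W
ΣR = 1.514×10^-4 + 0.09385 = 0.09400 m·K/W
Q' = ΔT/ΣR = (81 °C − 28 °C)/0.09400 = 564 W/m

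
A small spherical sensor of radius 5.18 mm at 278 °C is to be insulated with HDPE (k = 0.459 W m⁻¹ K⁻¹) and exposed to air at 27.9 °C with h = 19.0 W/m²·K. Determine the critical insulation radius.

r_cr = 4.83 cm

For a sphere, r_cr = 2k_ins/h = 2·0.459/19.0 = 0.0483 m = 4.83 cm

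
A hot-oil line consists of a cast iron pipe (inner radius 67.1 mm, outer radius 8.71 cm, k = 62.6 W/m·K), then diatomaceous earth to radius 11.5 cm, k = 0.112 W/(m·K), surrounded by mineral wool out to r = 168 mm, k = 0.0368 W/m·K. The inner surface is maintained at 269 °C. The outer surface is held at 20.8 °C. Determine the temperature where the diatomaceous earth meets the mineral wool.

T = 221 °C

Resistance network (inner→outer):
  R'_cast iron = ln(0.0871/0.0671)/(2πk) = 0.2609/(2π·62.6) = 6.632×10^-4 m·K/W
  R'_diatomaceous earth = ln(0.115/0.0871)/(2πk) = 0.2779/(2π·0.112) = 0.3949 m·K/W
  R'_mineral wool = ln(0.168/0.115)/(2πk) = 0.3790/(2π·0.0368) = 1.639 m·K/W
ΣR = 6.632×10^-4 + 0.3949 + 1.639 = 2.035 m·K/W
Q' = ΔT/ΣR = (269 °C − 20.8 °C)/2.035 = 122.0 W/m
From the inner boundary to the diatomaceous earth/mineral wool interface, ΣR_partial = 0.3956 m·K/W.
T_interface = T_in − Q'·ΣR_partial = 269 °C − (122.0)(0.3956) = 221 °C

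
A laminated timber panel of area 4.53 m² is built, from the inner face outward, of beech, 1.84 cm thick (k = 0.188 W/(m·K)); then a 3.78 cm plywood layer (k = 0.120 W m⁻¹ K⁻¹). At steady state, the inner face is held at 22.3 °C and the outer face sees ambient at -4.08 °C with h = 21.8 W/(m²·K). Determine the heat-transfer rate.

Treat each layer as a resistance in series:
  R_beech = L/(kA) = 0.0184/(0.188·4.53) = 0.02161 K/W
  R_plywood = L/(kA) = 0.0378/(0.120·4.53) = 0.06954 K/W
  R_conv,out = 1/(hA) = 1/(21.8·4.53) = 0.01013 K/W
ΣR = 0.02161 + 0.06954 + 0.01013 = 0.1013 K/W
Q = ΔT/ΣR = (22.3 °C − -4.08 °C)/0.1013 = 260 W

Q = 260 W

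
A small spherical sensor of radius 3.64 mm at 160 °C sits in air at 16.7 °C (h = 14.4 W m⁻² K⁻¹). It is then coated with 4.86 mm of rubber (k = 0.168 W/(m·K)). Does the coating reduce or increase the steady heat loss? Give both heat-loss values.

increases: 0.344 → 0.950 W

Critical radius for a sphere: r_cr = 2k/h = 0.0233 m = 2.33 cm.
Outer radius after coating: r₂ = 0.00364 + 0.00486 = 0.00850 m.
Since r₁ < r_cr and r₂ ≤ r_cr, the coating moves toward the maximum at r_cr — heat loss rises.
Bare: R = 1/(4πr₁²h) = 417.1 K/W; Q = 143.3/417.1 = 0.344 W.
Coated: R = R_cond + R_conv = 150.9 K/W; Q = 143.3/150.9 = 0.950 W.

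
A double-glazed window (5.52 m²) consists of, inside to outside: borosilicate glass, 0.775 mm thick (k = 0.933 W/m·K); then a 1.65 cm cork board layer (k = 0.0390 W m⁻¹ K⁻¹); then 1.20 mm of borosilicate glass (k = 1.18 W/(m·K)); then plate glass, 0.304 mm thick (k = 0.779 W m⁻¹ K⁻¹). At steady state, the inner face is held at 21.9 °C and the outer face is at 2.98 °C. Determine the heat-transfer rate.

Resistance network (inner→outer):
  R_borosilicate glass = L/(kA) = 7.75×10^-4/(0.933·5.52) = 1.505×10^-4 K/W
  R_cork board = L/(kA) = 0.0165/(0.0390·5.52) = 0.07664 K/W
  R_borosilicate glass = L/(kA) = 0.00120/(1.18·5.52) = 1.842×10^-4 K/W
  R_plate glass = L/(kA) = 3.04×10^-4/(0.779·5.52) = 7.070×10^-5 K/W
ΣR = 1.505×10^-4 + 0.07664 + 1.842×10^-4 + 7.070×10^-5 = 0.07705 K/W
Q = ΔT/ΣR = (21.9 °C − 2.98 °C)/0.07705 = 246 W

Q = 246 W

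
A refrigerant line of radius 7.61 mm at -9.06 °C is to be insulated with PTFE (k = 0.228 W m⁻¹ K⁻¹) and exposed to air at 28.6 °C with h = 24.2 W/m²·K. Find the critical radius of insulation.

For a cylinder, r_cr = k_ins/h = 0.228/24.2 = 0.00942 m = 0.942 cm

r_cr = 0.942 cm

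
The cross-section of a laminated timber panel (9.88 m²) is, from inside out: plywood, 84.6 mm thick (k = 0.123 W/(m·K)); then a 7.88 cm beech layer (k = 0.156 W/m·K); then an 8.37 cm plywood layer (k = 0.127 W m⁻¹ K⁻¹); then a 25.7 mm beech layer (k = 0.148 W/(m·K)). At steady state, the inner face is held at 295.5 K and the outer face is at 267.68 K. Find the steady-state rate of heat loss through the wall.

Q = 136 W

Resistance network (inner→outer):
  R_plywood = L/(kA) = 0.0846/(0.123·9.88) = 0.06962 K/W
  R_beech = L/(kA) = 0.0788/(0.156·9.88) = 0.05113 K/W
  R_plywood = L/(kA) = 0.0837/(0.127·9.88) = 0.06671 K/W
  R_beech = L/(kA) = 0.0257/(0.148·9.88) = 0.01758 K/W
ΣR = 0.06962 + 0.05113 + 0.06671 + 0.01758 = 0.2050 K/W
Q = ΔT/ΣR = (295.5 K − 267.68 K)/0.2050 = 136 W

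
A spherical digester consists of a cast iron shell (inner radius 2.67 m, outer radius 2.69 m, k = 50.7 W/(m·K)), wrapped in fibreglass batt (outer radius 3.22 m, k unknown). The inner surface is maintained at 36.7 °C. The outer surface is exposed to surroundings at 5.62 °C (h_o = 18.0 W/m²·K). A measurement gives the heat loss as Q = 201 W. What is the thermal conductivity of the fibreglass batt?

ΣR = ΔT/Q = |36.7 − 5.62|/201 = 0.1546 K/W
Known resistances:
  R_cast iron = (1/2.67 − 1/2.69)/(4πk) = 0.002785/(4π·50.7) = 4.371×10^-6 K/W
  R_conv,out = 1/(4πr²h) = 1/(4π·3.22²·18.0) = 4.264×10^-4 K/W
R_fibreglass batt = ΣR − ΣR_known = 0.1546 − 4.308×10^-4 = 0.1542 K/W
(1/r₁−1/r₂)/(4πk) = 0.1542 ⇒ k = 0.06119/(4π·0.1542) = 0.0316 W/m·K

k = 0.0316 W/m·K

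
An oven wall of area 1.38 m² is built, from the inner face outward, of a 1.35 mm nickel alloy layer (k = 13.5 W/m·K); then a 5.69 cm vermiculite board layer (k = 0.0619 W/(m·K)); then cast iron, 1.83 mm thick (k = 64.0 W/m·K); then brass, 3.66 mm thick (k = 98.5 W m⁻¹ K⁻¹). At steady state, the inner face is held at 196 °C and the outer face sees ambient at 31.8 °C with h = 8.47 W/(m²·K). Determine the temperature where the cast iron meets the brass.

T = 50.5 °C

Treat each layer as a resistance in series:
  R_nickel alloy = L/(kA) = 0.00135/(13.5·1.38) = 7.246×10^-5 K/W
  R_vermiculite board = L/(kA) = 0.0569/(0.0619·1.38) = 0.6661 K/W
  R_cast iron = L/(kA) = 0.00183/(64.0·1.38) = 2.072×10^-5 K/W
  R_brass = L/(kA) = 0.00366/(98.5·1.38) = 2.693×10^-5 K/W
  R_conv,out = 1/(hA) = 1/(8.47·1.38) = 0.08555 K/W
ΣR = 7.246×10^-5 + 0.6661 + 2.072×10^-5 + 2.693×10^-5 + 0.08555 = 0.7518 K/W
Q = ΔT/ΣR = (196 °C − 31.8 °C)/0.7518 = 218.4 W
From the inner boundary to the cast iron/brass interface, ΣR_partial = 0.6662 K/W.
T_interface = T_in − Q·ΣR_partial = 196 °C − (218.4)(0.6662) = 50.5 °C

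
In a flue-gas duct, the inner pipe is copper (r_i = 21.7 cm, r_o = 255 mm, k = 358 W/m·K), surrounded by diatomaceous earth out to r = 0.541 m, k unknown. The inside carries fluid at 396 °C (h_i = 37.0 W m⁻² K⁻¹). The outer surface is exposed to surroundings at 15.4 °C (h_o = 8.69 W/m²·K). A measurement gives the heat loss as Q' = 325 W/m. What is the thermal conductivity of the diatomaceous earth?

ΣR = ΔT/Q' = |396 − 15.4|/325 = 1.171 m·K/W
Known resistances:
  R'_conv,in = 1/(2πr h) = 1/(2π·0.217·37.0) = 0.01982 m·K/W
  R'_copper = ln(0.255/0.217)/(2πk) = 0.1614/(2π·358) = 7.174×10^-5 m·K/W
  R'_conv,out = 1/(2πr h) = 1/(2π·0.541·8.69) = 0.03385 m·K/W
R_diatomaceous earth = ΣR − ΣR_known = 1.171 − 0.05374 = 1.117 m·K/W
ln(r₂/r₁)/(2πk) = 1.117 ⇒ k = 0.7522/(2π·1.117) = 0.107 W/m·K

k = 0.107 W/m·K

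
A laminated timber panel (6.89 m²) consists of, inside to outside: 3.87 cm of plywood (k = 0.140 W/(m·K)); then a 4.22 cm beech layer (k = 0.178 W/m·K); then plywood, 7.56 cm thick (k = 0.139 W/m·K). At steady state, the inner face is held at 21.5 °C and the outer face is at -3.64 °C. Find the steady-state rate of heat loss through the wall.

Q = 164 W

Series thermal resistances, inner to outer:
  R_plywood = L/(kA) = 0.0387/(0.140·6.89) = 0.04012 K/W
  R_beech = L/(kA) = 0.0422/(0.178·6.89) = 0.03441 K/W
  R_plywood = L/(kA) = 0.0756/(0.139·6.89) = 0.07894 K/W
ΣR = 0.04012 + 0.03441 + 0.07894 = 0.1535 K/W
Q = ΔT/ΣR = (21.5 °C − -3.64 °C)/0.1535 = 164 W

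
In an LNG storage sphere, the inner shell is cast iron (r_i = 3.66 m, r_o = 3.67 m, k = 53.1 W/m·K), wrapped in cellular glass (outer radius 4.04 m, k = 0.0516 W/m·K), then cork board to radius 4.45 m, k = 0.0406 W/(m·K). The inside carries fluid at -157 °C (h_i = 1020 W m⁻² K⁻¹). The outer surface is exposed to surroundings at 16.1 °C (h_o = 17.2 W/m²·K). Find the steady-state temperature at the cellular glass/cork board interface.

T = -77.1 °C

Series thermal resistances, inner to outer:
  R_conv,in = 1/(4πr²h) = 1/(4π·3.66²·1020) = 5.824×10^-6 K/W
  R_cast iron = (1/3.66 − 1/3.67)/(4πk) = 7.445×10^-4/(4π·53.1) = 1.116×10^-6 K/W
  R_cellular glass = (1/3.67 − 1/4.04)/(4πk) = 0.02495/(4π·0.0516) = 0.03849 K/W
  R_cork board = (1/4.04 − 1/4.45)/(4πk) = 0.02281/(4π·0.0406) = 0.04470 K/W
  R_conv,out = 1/(4πr²h) = 1/(4π·4.45²·17.2) = 2.336×10^-4 K/W
ΣR = 5.824×10^-6 + 1.116×10^-6 + 0.03849 + 0.04470 + 2.336×10^-4 = 0.08343 K/W
Q = ΔT/ΣR = (-157 °C − 16.1 °C)/0.08343 = -2075 W
From the inner boundary to the cellular glass/cork board interface, ΣR_partial = 0.03850 K/W.
T_interface = T_in − Q·ΣR_partial = -157 °C − (-2075)(0.03850) = -77.1 °C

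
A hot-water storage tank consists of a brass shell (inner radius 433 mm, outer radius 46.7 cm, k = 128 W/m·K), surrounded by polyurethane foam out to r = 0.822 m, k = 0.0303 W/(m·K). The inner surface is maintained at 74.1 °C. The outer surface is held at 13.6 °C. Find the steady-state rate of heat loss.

Q = 24.9 W

Treat each layer as a resistance in series:
  R_brass = (1/0.433 − 1/0.467)/(4πk) = 0.1681/(4π·128) = 1.045×10^-4 K/W
  R_polyurethane foam = (1/0.467 − 1/0.822)/(4πk) = 0.9248/(4π·0.0303) = 2.429 K/W
ΣR = 1.045×10^-4 + 2.429 = 2.429 K/W
Q = ΔT/ΣR = (74.1 °C − 13.6 °C)/2.429 = 24.9 W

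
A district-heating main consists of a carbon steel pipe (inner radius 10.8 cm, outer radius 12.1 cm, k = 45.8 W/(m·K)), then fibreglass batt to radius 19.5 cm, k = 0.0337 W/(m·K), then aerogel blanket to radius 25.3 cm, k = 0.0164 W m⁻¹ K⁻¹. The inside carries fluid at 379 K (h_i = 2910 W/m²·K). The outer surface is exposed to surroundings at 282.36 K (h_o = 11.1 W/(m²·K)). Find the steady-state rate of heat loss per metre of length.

Treat each layer as a resistance in series:
  R'_conv,in = 1/(2πr h) = 1/(2π·0.108·2910) = 5.064×10^-4 m·K/W
  R'_carbon steel = ln(0.121/0.108)/(2πk) = 0.1137/(2π·45.8) = 3.950×10^-4 m·K/W
  R'_fibreglass batt = ln(0.195/0.121)/(2πk) = 0.4772/(2π·0.0337) = 2.254 m·K/W
  R'_aerogel blanket = ln(0.253/0.195)/(2πk) = 0.2604/(2π·0.0164) = 2.527 m·K/W
  R'_conv,out = 1/(2πr h) = 1/(2π·0.253·11.1) = 0.05667 m·K/W
ΣR = 5.064×10^-4 + 3.950×10^-4 + 2.254 + 2.527 + 0.05667 = 4.839 m·K/W
Q' = ΔT/ΣR = (379 K − 282.36 K)/4.839 = 20.0 W/m

Q' = 20.0 W/m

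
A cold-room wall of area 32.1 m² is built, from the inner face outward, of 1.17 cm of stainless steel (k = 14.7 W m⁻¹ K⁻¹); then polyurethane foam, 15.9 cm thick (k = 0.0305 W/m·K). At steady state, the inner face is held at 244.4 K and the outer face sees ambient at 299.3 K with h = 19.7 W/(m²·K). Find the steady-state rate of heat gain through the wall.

Resistance network (inner→outer):
  R_stainless steel = L/(kA) = 0.0117/(14.7·32.1) = 2.479×10^-5 K/W
  R_polyurethane foam = L/(kA) = 0.159/(0.0305·32.1) = 0.1624 K/W
  R_conv,out = 1/(hA) = 1/(19.7·32.1) = 0.001581 K/W
ΣR = 2.479×10^-5 + 0.1624 + 0.001581 = 0.1640 K/W
Q = ΔT/ΣR = (244.4 K − 299.3 K)/0.1640 = -335 W
(Negative Q ⇒ heat flows inward; heat gain = 335 W.)

Q = 335 W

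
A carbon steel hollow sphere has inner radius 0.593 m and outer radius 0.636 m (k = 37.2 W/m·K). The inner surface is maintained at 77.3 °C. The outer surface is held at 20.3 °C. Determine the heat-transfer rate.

Q = 4πk·ΔT/(1/r₁ − 1/r₂) = 4π × 37.2 × 57 / (1/0.593 − 1/0.636) = 2.34×10^5 W

Q = 2.34×10^5 W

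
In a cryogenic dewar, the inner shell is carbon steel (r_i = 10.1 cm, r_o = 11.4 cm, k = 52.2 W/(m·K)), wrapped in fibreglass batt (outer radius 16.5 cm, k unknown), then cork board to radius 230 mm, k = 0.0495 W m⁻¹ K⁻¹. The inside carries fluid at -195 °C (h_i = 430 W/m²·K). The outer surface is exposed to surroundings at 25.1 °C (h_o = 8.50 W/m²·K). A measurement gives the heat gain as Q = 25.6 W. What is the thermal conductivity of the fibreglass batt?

ΣR = ΔT/Q = |-195 − 25.1|/25.6 = 8.598 K/W
Known resistances:
  R_conv,in = 1/(4πr²h) = 1/(4π·0.101²·430) = 0.01814 K/W
  R_carbon steel = (1/0.101 − 1/0.114)/(4πk) = 1.129/(4π·52.2) = 0.001721 K/W
  R_cork board = (1/0.165 − 1/0.230)/(4πk) = 1.713/(4π·0.0495) = 2.754 K/W
  R_conv,out = 1/(4πr²h) = 1/(4π·0.230²·8.50) = 0.1770 K/W
R_fibreglass batt = ΣR − ΣR_known = 8.598 − 2.951 = 5.647 K/W
(1/r₁−1/r₂)/(4πk) = 5.647 ⇒ k = 2.711/(4π·5.647) = 0.0382 W/m·K

k = 0.0382 W/m·K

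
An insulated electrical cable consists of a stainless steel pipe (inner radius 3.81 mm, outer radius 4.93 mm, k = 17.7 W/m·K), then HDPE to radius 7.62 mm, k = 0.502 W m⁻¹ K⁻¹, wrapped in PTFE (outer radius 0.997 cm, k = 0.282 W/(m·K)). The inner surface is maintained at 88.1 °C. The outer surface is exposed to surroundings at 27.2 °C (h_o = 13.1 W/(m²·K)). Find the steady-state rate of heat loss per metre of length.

Q' = 40.3 W/m

Series thermal resistances, inner to outer:
  R'_stainless steel = ln(0.00493/0.00381)/(2πk) = 0.2577/(2π·17.7) = 0.002317 m·K/W
  R'_HDPE = ln(0.00762/0.00493)/(2πk) = 0.4354/(2π·0.502) = 0.1381 m·K/W
  R'_PTFE = ln(0.00997/0.00762)/(2πk) = 0.2688/(2π·0.282) = 0.1517 m·K/W
  R'_conv,out = 1/(2πr h) = 1/(2π·0.00997·13.1) = 1.219 m·K/W
ΣR = 0.002317 + 0.1381 + 0.1517 + 1.219 = 1.511 m·K/W
Q' = ΔT/ΣR = (88.1 °C − 27.2 °C)/1.511 = 40.3 W/m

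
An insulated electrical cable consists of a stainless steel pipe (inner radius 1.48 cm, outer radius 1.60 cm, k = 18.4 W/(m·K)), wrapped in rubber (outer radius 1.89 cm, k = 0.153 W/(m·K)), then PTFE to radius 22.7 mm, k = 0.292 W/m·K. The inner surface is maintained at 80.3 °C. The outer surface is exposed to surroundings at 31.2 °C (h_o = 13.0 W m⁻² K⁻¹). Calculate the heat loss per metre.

Resistance network (inner→outer):
  R'_stainless steel = ln(0.0160/0.0148)/(2πk) = 0.07796/(2π·18.4) = 6.743×10^-4 m·K/W
  R'_rubber = ln(0.0189/0.0160)/(2πk) = 0.1666/(2π·0.153) = 0.1733 m·K/W
  R'_PTFE = ln(0.0227/0.0189)/(2πk) = 0.1832/(2π·0.292) = 0.09986 m·K/W
  R'_conv,out = 1/(2πr h) = 1/(2π·0.0227·13.0) = 0.5393 m·K/W
ΣR = 6.743×10^-4 + 0.1733 + 0.09986 + 0.5393 = 0.8131 m·K/W
Q' = ΔT/ΣR = (80.3 °C − 31.2 °C)/0.8131 = 60.4 W/m

Q' = 60.4 W/m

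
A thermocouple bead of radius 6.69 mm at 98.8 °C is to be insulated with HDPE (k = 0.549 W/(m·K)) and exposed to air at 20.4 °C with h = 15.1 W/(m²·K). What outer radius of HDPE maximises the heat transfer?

r_cr = 7.27 cm

For a sphere, r_cr = 2k_ins/h = 2·0.549/15.1 = 0.0727 m = 7.27 cm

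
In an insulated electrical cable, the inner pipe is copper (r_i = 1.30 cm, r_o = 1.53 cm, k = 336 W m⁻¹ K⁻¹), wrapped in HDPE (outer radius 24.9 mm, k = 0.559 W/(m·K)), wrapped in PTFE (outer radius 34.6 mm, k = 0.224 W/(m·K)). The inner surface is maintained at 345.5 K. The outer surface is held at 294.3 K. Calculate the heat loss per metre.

Series thermal resistances, inner to outer:
  R'_copper = ln(0.0153/0.0130)/(2πk) = 0.1629/(2π·336) = 7.716×10^-5 m·K/W
  R'_HDPE = ln(0.0249/0.0153)/(2πk) = 0.4870/(2π·0.559) = 0.1387 m·K/W
  R'_PTFE = ln(0.0346/0.0249)/(2πk) = 0.3290/(2π·0.224) = 0.2337 m·K/W
ΣR = 7.716×10^-5 + 0.1387 + 0.2337 = 0.3725 m·K/W
Q' = ΔT/ΣR = (345.5 K − 294.3 K)/0.3725 = 137 W/m

Q' = 137 W/m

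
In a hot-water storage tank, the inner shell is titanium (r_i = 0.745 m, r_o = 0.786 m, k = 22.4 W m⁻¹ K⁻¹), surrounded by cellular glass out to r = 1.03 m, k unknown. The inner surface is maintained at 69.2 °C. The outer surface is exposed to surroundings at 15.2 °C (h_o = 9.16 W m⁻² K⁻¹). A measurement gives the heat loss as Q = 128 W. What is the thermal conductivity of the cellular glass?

k = 0.0580 W/m·K

ΣR = ΔT/Q = |69.2 − 15.2|/128 = 0.4219 K/W
Known resistances:
  R_titanium = (1/0.745 − 1/0.786)/(4πk) = 0.07002/(4π·22.4) = 2.487×10^-4 K/W
  R_conv,out = 1/(4πr²h) = 1/(4π·1.03²·9.16) = 0.008189 K/W
R_cellular glass = ΣR − ΣR_known = 0.4219 − 0.008438 = 0.4135 K/W
(1/r₁−1/r₂)/(4πk) = 0.4135 ⇒ k = 0.3014/(4π·0.4135) = 0.0580 W/m·K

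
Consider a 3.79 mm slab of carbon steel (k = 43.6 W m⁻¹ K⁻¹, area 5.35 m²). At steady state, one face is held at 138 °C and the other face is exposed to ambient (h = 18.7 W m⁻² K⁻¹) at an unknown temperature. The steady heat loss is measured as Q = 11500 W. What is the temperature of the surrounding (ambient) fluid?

Sum the resistances:
  R_carbon steel = L/(kA) = 0.00379/(43.6·5.35) = 1.625×10^-5 K/W
  R_conv,out = 1/(hA) = 1/(18.7·5.35) = 0.009996 K/W
ΣR = 0.01001 K/W
ΔT = Q·ΣR = 11500 × 0.01001 = 115.1 K
Heat flows outward, so T_out = T_in − ΔT = 138 − 115.1 = 22.9 °C

T_out = 22.9 °C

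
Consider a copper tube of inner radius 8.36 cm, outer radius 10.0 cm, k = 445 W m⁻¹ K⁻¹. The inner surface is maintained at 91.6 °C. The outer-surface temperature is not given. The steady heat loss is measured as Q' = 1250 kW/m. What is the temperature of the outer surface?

T_out = 11.5 °C

Series resistances:
  R'_copper = ln(0.100/0.0836)/(2πk) = 0.1791/(2π·445) = 6.406×10^-5 m·K/W
ΣR = 6.406×10^-5 m·K/W
ΔT = Q'·ΣR = 1.25×10^6 × 6.406×10^-5 = 80.08 K
Heat flows outward, so T_out = T_in − ΔT = 91.6 − 80.08 = 11.5 °C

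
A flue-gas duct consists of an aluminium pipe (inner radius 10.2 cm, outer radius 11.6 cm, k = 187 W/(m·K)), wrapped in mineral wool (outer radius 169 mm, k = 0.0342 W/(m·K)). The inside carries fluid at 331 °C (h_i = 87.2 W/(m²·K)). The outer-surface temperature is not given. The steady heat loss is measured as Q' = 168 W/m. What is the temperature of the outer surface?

T_out = 33.8 °C

Sum the resistances:
  R'_conv,in = 1/(2πr h) = 1/(2π·0.102·87.2) = 0.01789 m·K/W
  R'_aluminium = ln(0.116/0.102)/(2πk) = 0.1286/(2π·187) = 1.095×10^-4 m·K/W
  R'_mineral wool = ln(0.169/0.116)/(2πk) = 0.3763/(2π·0.0342) = 1.751 m·K/W
ΣR = 1.769 m·K/W
ΔT = Q'·ΣR = 168 × 1.769 = 297.2 K
Heat flows outward, so T_out = T_in − ΔT = 331 − 297.2 = 33.8 °C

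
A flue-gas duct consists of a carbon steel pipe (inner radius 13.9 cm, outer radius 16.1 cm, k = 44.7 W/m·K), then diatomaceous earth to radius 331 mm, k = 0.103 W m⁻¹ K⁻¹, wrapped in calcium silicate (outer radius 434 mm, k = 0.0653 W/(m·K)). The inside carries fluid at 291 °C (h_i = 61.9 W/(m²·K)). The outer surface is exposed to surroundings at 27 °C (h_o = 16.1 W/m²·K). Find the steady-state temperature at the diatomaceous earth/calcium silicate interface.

T = 126 °C

Treat each layer as a resistance in series:
  R'_conv,in = 1/(2πr h) = 1/(2π·0.139·61.9) = 0.01850 m·K/W
  R'_carbon steel = ln(0.161/0.139)/(2πk) = 0.1469/(2π·44.7) = 5.231×10^-4 m·K/W
  R'_diatomaceous earth = ln(0.331/0.161)/(2πk) = 0.7207/(2π·0.103) = 1.114 m·K/W
  R'_calcium silicate = ln(0.434/0.331)/(2πk) = 0.2709/(2π·0.0653) = 0.6603 m·K/W
  R'_conv,out = 1/(2πr h) = 1/(2π·0.434·16.1) = 0.02278 m·K/W
ΣR = 0.01850 + 5.231×10^-4 + 1.114 + 0.6603 + 0.02278 = 1.816 m·K/W
Q' = ΔT/ΣR = (291 °C − 27 °C)/1.816 = 145.4 W/m
From the inner boundary to the diatomaceous earth/calcium silicate interface, ΣR_partial = 1.133 m·K/W.
T_interface = T_in − Q'·ΣR_partial = 291 °C − (145.4)(1.133) = 126 °C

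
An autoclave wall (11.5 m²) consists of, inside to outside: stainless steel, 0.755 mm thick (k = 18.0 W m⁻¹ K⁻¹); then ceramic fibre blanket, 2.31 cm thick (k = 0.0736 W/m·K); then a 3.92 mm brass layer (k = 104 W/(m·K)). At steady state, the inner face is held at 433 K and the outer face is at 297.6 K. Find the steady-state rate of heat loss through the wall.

Resistance network (inner→outer):
  R_stainless steel = L/(kA) = 7.55×10^-4/(18.0·11.5) = 3.647×10^-6 K/W
  R_ceramic fibre blanket = L/(kA) = 0.0231/(0.0736·11.5) = 0.02729 K/W
  R_brass = L/(kA) = 0.00392/(104·11.5) = 3.278×10^-6 K/W
ΣR = 3.647×10^-6 + 0.02729 + 3.278×10^-6 = 0.02730 K/W
Q = ΔT/ΣR = (433 K − 297.6 K)/0.02730 = 4960 W

Q = 4.96 kW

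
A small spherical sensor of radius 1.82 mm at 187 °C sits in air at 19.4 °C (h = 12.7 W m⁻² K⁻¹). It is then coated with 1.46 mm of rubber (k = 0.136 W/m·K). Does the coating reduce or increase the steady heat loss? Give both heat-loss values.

Critical radius for a sphere: r_cr = 2k/h = 0.0214 m = 2.14 cm.
Outer radius after coating: r₂ = 0.00182 + 0.00146 = 0.00328 m.
Since r₁ < r_cr and r₂ ≤ r_cr, the coating moves toward the maximum at r_cr — heat loss rises.
Bare: R = 1/(4πr₁²h) = 1892 K/W; Q = 167.6/1892 = 0.0886 W.
Coated: R = R_cond + R_conv = 725.5 K/W; Q = 167.6/725.5 = 0.231 W.

increases: 0.0886 → 0.231 W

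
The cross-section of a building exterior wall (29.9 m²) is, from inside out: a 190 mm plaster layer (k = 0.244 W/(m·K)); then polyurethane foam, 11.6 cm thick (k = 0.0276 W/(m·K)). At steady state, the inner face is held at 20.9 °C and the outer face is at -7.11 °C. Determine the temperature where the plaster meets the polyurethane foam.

T = 16.5 °C

Treat each layer as a resistance in series:
  R_plaster = L/(kA) = 0.190/(0.244·29.9) = 0.02604 K/W
  R_polyurethane foam = L/(kA) = 0.116/(0.0276·29.9) = 0.1406 K/W
ΣR = 0.02604 + 0.1406 = 0.1666 K/W
Q = ΔT/ΣR = (20.9 °C − -7.11 °C)/0.1666 = 168.1 W
From the inner boundary to the plaster/polyurethane foam interface, ΣR_partial = 0.02604 K/W.
T_interface = T_in − Q·ΣR_partial = 20.9 °C − (168.1)(0.02604) = 16.5 °C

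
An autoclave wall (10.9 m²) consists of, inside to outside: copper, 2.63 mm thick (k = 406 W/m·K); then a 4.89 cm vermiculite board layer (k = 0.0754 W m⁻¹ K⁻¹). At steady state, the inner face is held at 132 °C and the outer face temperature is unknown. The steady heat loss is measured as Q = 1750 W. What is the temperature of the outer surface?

Sum the resistances:
  R_copper = L/(kA) = 0.00263/(406·10.9) = 5.943×10^-7 K/W
  R_vermiculite board = L/(kA) = 0.0489/(0.0754·10.9) = 0.05950 K/W
ΣR = 0.05950 K/W
ΔT = Q·ΣR = 1750 × 0.05950 = 104.1 K
Heat flows outward, so T_out = T_in − ΔT = 132 − 104.1 = 27.9 °C

T_out = 27.9 °C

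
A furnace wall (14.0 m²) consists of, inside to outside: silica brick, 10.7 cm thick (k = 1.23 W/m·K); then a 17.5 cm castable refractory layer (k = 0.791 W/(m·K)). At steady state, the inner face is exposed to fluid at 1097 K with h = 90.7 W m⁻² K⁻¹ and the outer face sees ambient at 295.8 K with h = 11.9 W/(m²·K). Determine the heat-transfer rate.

Q = 27.8 kW

Series thermal resistances, inner to outer:
  R_conv,in = 1/(hA) = 1/(90.7·14.0) = 7.875×10^-4 K/W
  R_silica brick = L/(kA) = 0.107/(1.23·14.0) = 0.006214 K/W
  R_castable refractory = L/(kA) = 0.175/(0.791·14.0) = 0.01580 K/W
  R_conv,out = 1/(hA) = 1/(11.9·14.0) = 0.006002 K/W
ΣR = 7.875×10^-4 + 0.006214 + 0.01580 + 0.006002 = 0.02880 K/W
Q = ΔT/ΣR = (1097 K − 295.8 K)/0.02880 = 27800 W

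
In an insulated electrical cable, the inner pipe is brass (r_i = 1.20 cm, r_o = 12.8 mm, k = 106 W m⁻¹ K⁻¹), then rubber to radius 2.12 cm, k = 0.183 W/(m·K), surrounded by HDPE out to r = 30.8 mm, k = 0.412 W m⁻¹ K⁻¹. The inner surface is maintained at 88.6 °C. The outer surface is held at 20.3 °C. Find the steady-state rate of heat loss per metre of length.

Resistance network (inner→outer):
  R'_brass = ln(0.0128/0.0120)/(2πk) = 0.06454/(2π·106) = 9.690×10^-5 m·K/W
  R'_rubber = ln(0.0212/0.0128)/(2πk) = 0.5046/(2π·0.183) = 0.4388 m·K/W
  R'_HDPE = ln(0.0308/0.0212)/(2πk) = 0.3735/(2π·0.412) = 0.1443 m·K/W
ΣR = 9.690×10^-5 + 0.4388 + 0.1443 = 0.5832 m·K/W
Q' = ΔT/ΣR = (88.6 °C − 20.3 °C)/0.5832 = 117 W/m

Q' = 117 W/m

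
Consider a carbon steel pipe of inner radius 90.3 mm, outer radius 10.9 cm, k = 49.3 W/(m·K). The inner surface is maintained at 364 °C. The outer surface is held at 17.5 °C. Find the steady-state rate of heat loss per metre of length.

Q' = 5.70×10^5 W/m

Q' = 2πk·ΔT/ln(r₂/r₁) = 2π × 49.3 × 346.5 / ln(0.109/0.0903) = 5.70×10^5 W/m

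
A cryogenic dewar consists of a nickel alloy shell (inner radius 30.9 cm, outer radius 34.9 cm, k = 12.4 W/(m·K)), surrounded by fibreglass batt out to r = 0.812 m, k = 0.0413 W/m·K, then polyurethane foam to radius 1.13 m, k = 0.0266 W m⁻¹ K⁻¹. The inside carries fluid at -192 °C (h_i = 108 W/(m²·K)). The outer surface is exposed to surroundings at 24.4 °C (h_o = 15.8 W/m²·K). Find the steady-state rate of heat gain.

Q = 51.5 W

Series thermal resistances, inner to outer:
  R_conv,in = 1/(4πr²h) = 1/(4π·0.309²·108) = 0.007717 K/W
  R_nickel alloy = (1/0.309 − 1/0.349)/(4πk) = 0.3709/(4π·12.4) = 0.002380 K/W
  R_fibreglass batt = (1/0.349 − 1/0.812)/(4πk) = 1.634/(4π·0.0413) = 3.148 K/W
  R_polyurethane foam = (1/0.812 − 1/1.13)/(4πk) = 0.3466/(4π·0.0266) = 1.037 K/W
  R_conv,out = 1/(4πr²h) = 1/(4π·1.13²·15.8) = 0.003944 K/W
ΣR = 0.007717 + 0.002380 + 3.148 + 1.037 + 0.003944 = 4.199 K/W
Q = ΔT/ΣR = (-192 °C − 24.4 °C)/4.199 = -51.5 W
(Negative Q ⇒ heat flows inward; heat gain = 51.5 W.)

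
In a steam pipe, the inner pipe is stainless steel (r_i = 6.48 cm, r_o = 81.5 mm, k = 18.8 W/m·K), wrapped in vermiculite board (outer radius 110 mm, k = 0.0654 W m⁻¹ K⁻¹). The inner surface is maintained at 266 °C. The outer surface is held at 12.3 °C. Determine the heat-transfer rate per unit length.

Treat each layer as a resistance in series:
  R'_stainless steel = ln(0.0815/0.0648)/(2πk) = 0.2293/(2π·18.8) = 0.001941 m·K/W
  R'_vermiculite board = ln(0.110/0.0815)/(2πk) = 0.2999/(2π·0.0654) = 0.7298 m·K/W
ΣR = 0.001941 + 0.7298 = 0.7317 m·K/W
Q' = ΔT/ΣR = (266 °C − 12.3 °C)/0.7317 = 347 W/m

Q' = 347 W/m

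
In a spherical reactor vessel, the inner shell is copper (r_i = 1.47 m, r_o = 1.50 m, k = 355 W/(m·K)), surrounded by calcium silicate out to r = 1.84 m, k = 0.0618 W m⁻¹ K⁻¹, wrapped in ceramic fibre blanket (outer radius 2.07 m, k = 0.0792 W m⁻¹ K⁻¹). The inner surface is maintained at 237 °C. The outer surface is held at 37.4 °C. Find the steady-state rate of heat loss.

Q = 910 W

Treat each layer as a resistance in series:
  R_copper = (1/1.47 − 1/1.50)/(4πk) = 0.01361/(4π·355) = 3.050×10^-6 K/W
  R_calcium silicate = (1/1.50 − 1/1.84)/(4πk) = 0.1232/(4π·0.0618) = 0.1586 K/W
  R_ceramic fibre blanket = (1/1.84 − 1/2.07)/(4πk) = 0.06039/(4π·0.0792) = 0.06067 K/W
ΣR = 3.050×10^-6 + 0.1586 + 0.06067 = 0.2193 K/W
Q = ΔT/ΣR = (237 °C − 37.4 °C)/0.2193 = 910 W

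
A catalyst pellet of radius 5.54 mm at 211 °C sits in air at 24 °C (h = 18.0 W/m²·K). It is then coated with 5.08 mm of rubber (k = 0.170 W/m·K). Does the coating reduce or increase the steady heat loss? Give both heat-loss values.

increases: 1.30 → 2.35 W

Critical radius for a sphere: r_cr = 2k/h = 0.0189 m = 1.89 cm.
Outer radius after coating: r₂ = 0.00554 + 0.00508 = 0.01062 m.
Since r₁ < r_cr and r₂ ≤ r_cr, the coating moves toward the maximum at r_cr — heat loss rises.
Bare: R = 1/(4πr₁²h) = 144.0 K/W; Q = 187/144.0 = 1.30 W.
Coated: R = R_cond + R_conv = 79.62 K/W; Q = 187/79.62 = 2.35 W.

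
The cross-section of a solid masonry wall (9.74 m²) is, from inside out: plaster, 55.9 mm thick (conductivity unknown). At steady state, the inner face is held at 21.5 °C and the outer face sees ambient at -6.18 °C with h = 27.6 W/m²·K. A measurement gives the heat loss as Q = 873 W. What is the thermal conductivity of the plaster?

k = 0.205 W/m·K

ΣR = ΔT/Q = |21.5 − -6.18|/873 = 0.03171 K/W
Known resistances:
  R_conv,out = 1/(hA) = 1/(27.6·9.74) = 0.003720 K/W
R_plaster = ΣR − ΣR_known = 0.03171 − 0.003720 = 0.02799 K/W
L/(kA) = 0.02799 ⇒ k = 0.0559/(0.02799·9.74) = 0.205 W/m·K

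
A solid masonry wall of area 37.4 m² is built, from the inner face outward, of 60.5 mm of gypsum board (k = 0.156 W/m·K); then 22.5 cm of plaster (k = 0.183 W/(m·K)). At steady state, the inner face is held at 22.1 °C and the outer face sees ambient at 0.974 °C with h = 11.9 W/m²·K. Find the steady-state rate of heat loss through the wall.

Series thermal resistances, inner to outer:
  R_gypsum board = L/(kA) = 0.0605/(0.156·37.4) = 0.01037 K/W
  R_plaster = L/(kA) = 0.225/(0.183·37.4) = 0.03287 K/W
  R_conv,out = 1/(hA) = 1/(11.9·37.4) = 0.002247 K/W
ΣR = 0.01037 + 0.03287 + 0.002247 = 0.04549 K/W
Q = ΔT/ΣR = (22.1 °C − 0.974 °C)/0.04549 = 464 W

Q = 464 W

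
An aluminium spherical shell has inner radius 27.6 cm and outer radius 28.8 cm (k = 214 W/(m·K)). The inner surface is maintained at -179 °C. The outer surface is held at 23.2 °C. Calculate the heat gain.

Q = 3.60×10^6 W

Q = 4πk·ΔT/(1/r₁ − 1/r₂) = 4π × 214 × 202.2 / (1/0.276 − 1/0.288) = 3.60×10^6 W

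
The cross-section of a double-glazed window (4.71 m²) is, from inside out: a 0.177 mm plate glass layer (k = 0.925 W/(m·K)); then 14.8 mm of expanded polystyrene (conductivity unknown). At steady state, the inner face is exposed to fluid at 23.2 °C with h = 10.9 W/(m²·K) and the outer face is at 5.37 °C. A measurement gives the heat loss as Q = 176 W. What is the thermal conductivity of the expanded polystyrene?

k = 0.0384 W/m·K

ΣR = ΔT/Q = |23.2 − 5.37|/176 = 0.1013 K/W
Known resistances:
  R_conv,in = 1/(hA) = 1/(10.9·4.71) = 0.01948 K/W
  R_plate glass = L/(kA) = 1.77×10^-4/(0.925·4.71) = 4.063×10^-5 K/W
R_expanded polystyrene = ΣR − ΣR_known = 0.1013 − 0.01952 = 0.08178 K/W
L/(kA) = 0.08178 ⇒ k = 0.0148/(0.08178·4.71) = 0.0384 W/m·K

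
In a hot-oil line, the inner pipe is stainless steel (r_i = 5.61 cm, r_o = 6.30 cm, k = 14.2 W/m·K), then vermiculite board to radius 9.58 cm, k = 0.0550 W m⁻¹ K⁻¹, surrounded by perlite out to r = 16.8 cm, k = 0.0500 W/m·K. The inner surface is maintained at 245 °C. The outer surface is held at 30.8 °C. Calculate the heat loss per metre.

Q' = 71.4 W/m

Treat each layer as a resistance in series:
  R'_stainless steel = ln(0.0630/0.0561)/(2πk) = 0.1160/(2π·14.2) = 0.001300 m·K/W
  R'_vermiculite board = ln(0.0958/0.0630)/(2πk) = 0.4191/(2π·0.0550) = 1.213 m·K/W
  R'_perlite = ln(0.168/0.0958)/(2πk) = 0.5617/(2π·0.0500) = 1.788 m·K/W
ΣR = 0.001300 + 1.213 + 1.788 = 3.002 m·K/W
Q' = ΔT/ΣR = (245 °C − 30.8 °C)/3.002 = 71.4 W/m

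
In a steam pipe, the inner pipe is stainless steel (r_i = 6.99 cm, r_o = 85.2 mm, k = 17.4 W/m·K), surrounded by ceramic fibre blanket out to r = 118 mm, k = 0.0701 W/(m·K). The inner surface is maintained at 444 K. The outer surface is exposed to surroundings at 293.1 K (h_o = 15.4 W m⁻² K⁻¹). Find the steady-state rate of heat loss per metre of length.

Series thermal resistances, inner to outer:
  R'_stainless steel = ln(0.0852/0.0699)/(2πk) = 0.1979/(2π·17.4) = 0.001810 m·K/W
  R'_ceramic fibre blanket = ln(0.118/0.0852)/(2πk) = 0.3257/(2π·0.0701) = 0.7394 m·K/W
  R'_conv,out = 1/(2πr h) = 1/(2π·0.118·15.4) = 0.08758 m·K/W
ΣR = 0.001810 + 0.7394 + 0.08758 = 0.8288 m·K/W
Q' = ΔT/ΣR = (444 K − 293.1 K)/0.8288 = 182 W/m

Q' = 182 W/m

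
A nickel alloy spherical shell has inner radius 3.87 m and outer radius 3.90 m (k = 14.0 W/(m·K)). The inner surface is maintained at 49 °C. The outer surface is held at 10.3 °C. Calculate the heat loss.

Q = 3430 kW

Q = 4πk·ΔT/(1/r₁ − 1/r₂) = 4π × 14.0 × 38.7 / (1/3.87 − 1/3.90) = 3.43×10^6 W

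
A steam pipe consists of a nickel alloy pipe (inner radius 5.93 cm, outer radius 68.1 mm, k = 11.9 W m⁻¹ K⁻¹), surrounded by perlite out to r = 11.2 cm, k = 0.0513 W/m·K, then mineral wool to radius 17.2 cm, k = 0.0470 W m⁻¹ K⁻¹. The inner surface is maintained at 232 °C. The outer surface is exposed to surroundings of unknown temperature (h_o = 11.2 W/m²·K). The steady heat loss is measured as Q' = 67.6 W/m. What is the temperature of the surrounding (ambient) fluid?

Sum the resistances:
  R'_nickel alloy = ln(0.0681/0.0593)/(2πk) = 0.1384/(2π·11.9) = 0.001851 m·K/W
  R'_perlite = ln(0.112/0.0681)/(2πk) = 0.4975/(2π·0.0513) = 1.544 m·K/W
  R'_mineral wool = ln(0.172/0.112)/(2πk) = 0.4290/(2π·0.0470) = 1.453 m·K/W
  R'_conv,out = 1/(2πr h) = 1/(2π·0.172·11.2) = 0.08262 m·K/W
ΣR = 3.081 m·K/W
ΔT = Q'·ΣR = 67.6 × 3.081 = 208.3 K
Heat flows outward, so T_out = T_in − ΔT = 232 − 208.3 = 23.7 °C

T_out = 23.7 °C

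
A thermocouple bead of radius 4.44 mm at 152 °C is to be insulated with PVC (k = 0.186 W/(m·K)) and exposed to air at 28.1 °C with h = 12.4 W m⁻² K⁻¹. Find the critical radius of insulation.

For a sphere, r_cr = 2k_ins/h = 2·0.186/12.4 = 0.0300 m = 3.00 cm

r_cr = 3.00 cm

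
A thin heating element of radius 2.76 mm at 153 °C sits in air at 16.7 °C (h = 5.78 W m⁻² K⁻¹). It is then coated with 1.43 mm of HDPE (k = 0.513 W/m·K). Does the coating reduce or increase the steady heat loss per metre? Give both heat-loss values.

Critical radius for a cylinder: r_cr = k/h = 0.0888 m = 8.88 cm.
Outer radius after coating: r₂ = 0.00276 + 0.00143 = 0.00419 m.
Since r₁ < r_cr and r₂ ≤ r_cr, the coating moves toward the maximum at r_cr — heat loss rises.
Bare: R = 1/(2πr₁h) = 9.977 m·K/W; Q = 136.3/9.977 = 13.7 W/m.
Coated: R = R_cond + R_conv = 6.701 m·K/W; Q = 136.3/6.701 = 20.3 W/m.

increases: 13.7 → 20.3 W/m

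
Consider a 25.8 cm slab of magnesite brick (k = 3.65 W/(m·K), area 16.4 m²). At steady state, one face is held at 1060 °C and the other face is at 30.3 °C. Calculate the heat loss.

Q = 2.39×10^5 W

Q = kA·ΔT/L = 3.65 × 16.4 × |1060 °C − 30.3 °C| / 0.258 = 2.39×10^5 W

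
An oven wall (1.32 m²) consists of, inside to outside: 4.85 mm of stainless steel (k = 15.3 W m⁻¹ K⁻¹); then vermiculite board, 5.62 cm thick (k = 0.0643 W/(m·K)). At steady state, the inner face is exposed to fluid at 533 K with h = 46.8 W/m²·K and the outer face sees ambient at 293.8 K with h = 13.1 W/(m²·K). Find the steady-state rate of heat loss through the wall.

Q = 325 W

Series thermal resistances, inner to outer:
  R_conv,in = 1/(hA) = 1/(46.8·1.32) = 0.01619 K/W
  R_stainless steel = L/(kA) = 0.00485/(15.3·1.32) = 2.401×10^-4 K/W
  R_vermiculite board = L/(kA) = 0.0562/(0.0643·1.32) = 0.6621 K/W
  R_conv,out = 1/(hA) = 1/(13.1·1.32) = 0.05783 K/W
ΣR = 0.01619 + 2.401×10^-4 + 0.6621 + 0.05783 = 0.7364 K/W
Q = ΔT/ΣR = (533 K − 293.8 K)/0.7364 = 325 W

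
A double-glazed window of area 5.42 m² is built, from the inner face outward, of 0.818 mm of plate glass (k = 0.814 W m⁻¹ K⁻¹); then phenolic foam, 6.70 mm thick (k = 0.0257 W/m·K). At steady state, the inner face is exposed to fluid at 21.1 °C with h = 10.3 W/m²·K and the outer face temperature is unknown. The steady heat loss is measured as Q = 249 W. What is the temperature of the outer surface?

Series resistances:
  R_conv,in = 1/(hA) = 1/(10.3·5.42) = 0.01791 K/W
  R_plate glass = L/(kA) = 8.18×10^-4/(0.814·5.42) = 1.854×10^-4 K/W
  R_phenolic foam = L/(kA) = 0.00670/(0.0257·5.42) = 0.04810 K/W
ΣR = 0.06620 K/W
ΔT = Q·ΣR = 249 × 0.06620 = 16.48 K
Heat flows outward, so T_out = T_in − ΔT = 21.1 − 16.48 = 4.62 °C

T_out = 4.62 °C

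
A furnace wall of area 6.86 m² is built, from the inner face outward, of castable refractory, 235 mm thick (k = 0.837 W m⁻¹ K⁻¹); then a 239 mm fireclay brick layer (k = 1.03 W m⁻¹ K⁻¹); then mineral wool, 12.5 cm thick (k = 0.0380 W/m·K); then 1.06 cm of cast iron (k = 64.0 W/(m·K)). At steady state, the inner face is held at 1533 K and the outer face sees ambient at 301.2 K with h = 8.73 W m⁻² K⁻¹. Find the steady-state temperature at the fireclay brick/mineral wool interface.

Series thermal resistances, inner to outer:
  R_castable refractory = L/(kA) = 0.235/(0.837·6.86) = 0.04093 K/W
  R_fireclay brick = L/(kA) = 0.239/(1.03·6.86) = 0.03382 K/W
  R_mineral wool = L/(kA) = 0.125/(0.0380·6.86) = 0.4795 K/W
  R_cast iron = L/(kA) = 0.0106/(64.0·6.86) = 2.414×10^-5 K/W
  R_conv,out = 1/(hA) = 1/(8.73·6.86) = 0.01670 K/W
ΣR = 0.04093 + 0.03382 + 0.4795 + 2.414×10^-5 + 0.01670 = 0.5710 K/W
Q = ΔT/ΣR = (1533 K − 301.2 K)/0.5710 = 2157 W
From the inner boundary to the fireclay brick/mineral wool interface, ΣR_partial = 0.07475 K/W.
T_interface = T_in − Q·ΣR_partial = 1533 K − (2157)(0.07475) = 1372 K

T = 1372 K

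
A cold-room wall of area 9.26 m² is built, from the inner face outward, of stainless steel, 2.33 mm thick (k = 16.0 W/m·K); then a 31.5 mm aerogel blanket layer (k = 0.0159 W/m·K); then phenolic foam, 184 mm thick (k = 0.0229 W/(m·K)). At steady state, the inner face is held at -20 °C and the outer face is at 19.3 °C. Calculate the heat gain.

Q = 36.3 W

Treat each layer as a resistance in series:
  R_stainless steel = L/(kA) = 0.00233/(16.0·9.26) = 1.573×10^-5 K/W
  R_aerogel blanket = L/(kA) = 0.0315/(0.0159·9.26) = 0.2139 K/W
  R_phenolic foam = L/(kA) = 0.184/(0.0229·9.26) = 0.8677 K/W
ΣR = 1.573×10^-5 + 0.2139 + 0.8677 = 1.082 K/W
Q = ΔT/ΣR = (-20 °C − 19.3 °C)/1.082 = -36.3 W
(Negative Q ⇒ heat flows inward; heat gain = 36.3 W.)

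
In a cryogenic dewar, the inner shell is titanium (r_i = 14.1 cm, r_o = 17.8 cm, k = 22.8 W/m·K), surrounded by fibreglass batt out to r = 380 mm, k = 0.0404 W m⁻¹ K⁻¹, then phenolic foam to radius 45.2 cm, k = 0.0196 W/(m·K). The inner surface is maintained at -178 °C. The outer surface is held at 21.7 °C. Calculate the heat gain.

Treat each layer as a resistance in series:
  R_titanium = (1/0.141 − 1/0.178)/(4πk) = 1.474/(4π·22.8) = 0.005145 K/W
  R_fibreglass batt = (1/0.178 − 1/0.380)/(4πk) = 2.986/(4π·0.0404) = 5.882 K/W
  R_phenolic foam = (1/0.380 − 1/0.452)/(4πk) = 0.4192/(4π·0.0196) = 1.702 K/W
ΣR = 0.005145 + 5.882 + 1.702 = 7.589 K/W
Q = ΔT/ΣR = (-178 °C − 21.7 °C)/7.589 = -26.3 W
(Negative Q ⇒ heat flows inward; heat gain = 26.3 W.)

Q = 26.3 W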